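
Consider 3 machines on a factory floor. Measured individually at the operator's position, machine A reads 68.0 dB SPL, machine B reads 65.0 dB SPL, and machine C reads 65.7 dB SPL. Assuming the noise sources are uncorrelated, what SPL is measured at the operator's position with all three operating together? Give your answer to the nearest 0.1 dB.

Uncorrelated sources add in intensity (power), not in dB.
L_total = 10·log₁₀(10^(68.0/10) + 10^(65.0/10) + 10^(65.7/10)) = 10·log₁₀(13190000) = 71.2 dB SPL.

71.2 dB SPL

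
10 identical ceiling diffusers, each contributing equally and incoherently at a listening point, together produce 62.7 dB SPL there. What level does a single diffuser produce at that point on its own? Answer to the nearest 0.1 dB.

10 equal incoherent sources add 10·log₁₀(10) = 10.00 dB over one source.
L_one = 62.7 − 10.00 = 52.7 dB SPL.

52.7 dB SPL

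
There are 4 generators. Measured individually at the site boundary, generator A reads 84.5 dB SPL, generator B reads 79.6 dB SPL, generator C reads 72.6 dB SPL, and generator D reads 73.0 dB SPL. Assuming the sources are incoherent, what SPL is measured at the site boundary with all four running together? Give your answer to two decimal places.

86.14 dB SPL

Incoherent sources sum as intensities:
L_total = 10·log₁₀(10^(84.5/10) + 10^(79.6/10) + 10^(72.6/10) + 10^(73.0/10)) = 10·log₁₀(411200000) = 86.14 dB SPL.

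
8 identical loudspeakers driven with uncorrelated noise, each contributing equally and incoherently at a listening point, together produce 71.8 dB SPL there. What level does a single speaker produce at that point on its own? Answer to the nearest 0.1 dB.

62.8 dB SPL

8 equal incoherent sources add 10·log₁₀(8) = 9.03 dB over one source.
L_one = 71.8 − 9.03 = 62.8 dB SPL.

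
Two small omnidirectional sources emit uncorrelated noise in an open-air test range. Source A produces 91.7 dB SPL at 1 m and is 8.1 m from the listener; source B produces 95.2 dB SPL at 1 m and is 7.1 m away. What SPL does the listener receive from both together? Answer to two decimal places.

79.46 dB SPL

At the listener: L_A = 91.7 − 20·log₁₀(8.1) = 73.530 dB; L_B = 95.2 − 20·log₁₀(7.1) = 78.175 dB.
Combined: 10·log₁₀(10^(73.530/10)+10^(78.175/10)) = 79.46 dB SPL.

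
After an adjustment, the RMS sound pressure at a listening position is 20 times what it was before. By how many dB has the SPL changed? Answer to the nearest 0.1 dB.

26.0 dB

Sound pressure is an amplitude quantity: ΔL = 20·log₁₀(p₂/p₁).
20·log₁₀(20) = 26.0 dB.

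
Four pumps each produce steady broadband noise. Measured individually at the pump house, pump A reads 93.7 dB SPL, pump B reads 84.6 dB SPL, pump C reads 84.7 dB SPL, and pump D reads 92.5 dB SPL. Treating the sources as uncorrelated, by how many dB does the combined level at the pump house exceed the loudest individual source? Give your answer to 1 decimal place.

3.0 dB

Add the sources as powers (linear), then convert back to dB:
L_total = 10·log₁₀(10^(93.7/10) + 10^(84.6/10) + 10^(84.7/10) + 10^(92.5/10)) = 96.73 dB SPL.
Excess over the loudest (93.7 dB): 96.73 − 93.7 = 3.0 dB.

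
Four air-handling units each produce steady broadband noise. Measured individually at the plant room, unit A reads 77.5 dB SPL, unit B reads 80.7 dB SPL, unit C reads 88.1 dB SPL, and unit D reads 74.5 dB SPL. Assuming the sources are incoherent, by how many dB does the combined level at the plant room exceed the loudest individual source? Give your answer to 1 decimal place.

Uncorrelated sources add in intensity (power), not in dB.
L_total = 10·log₁₀(10^(77.5/10) + 10^(80.7/10) + 10^(88.1/10) + 10^(74.5/10)) = 89.28 dB SPL.
Excess over the loudest (88.1 dB): 89.28 − 88.1 = 1.2 dB.

1.2 dB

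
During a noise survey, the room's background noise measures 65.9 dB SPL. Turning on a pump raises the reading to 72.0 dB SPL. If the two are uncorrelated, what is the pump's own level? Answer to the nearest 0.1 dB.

Background correction is a power subtraction:
L_src = 10·log₁₀(10^(72.0/10) − 10^(65.9/10)) = 10·log₁₀(11960000) = 70.8 dB SPL.

70.8 dB SPL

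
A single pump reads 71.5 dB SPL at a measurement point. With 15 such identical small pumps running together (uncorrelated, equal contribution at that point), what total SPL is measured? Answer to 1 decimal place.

83.3 dB SPL

15 equal incoherent sources raise the level by 10·log₁₀(15) = 11.76 dB.
L_total = 71.5 + 11.76 = 83.3 dB SPL.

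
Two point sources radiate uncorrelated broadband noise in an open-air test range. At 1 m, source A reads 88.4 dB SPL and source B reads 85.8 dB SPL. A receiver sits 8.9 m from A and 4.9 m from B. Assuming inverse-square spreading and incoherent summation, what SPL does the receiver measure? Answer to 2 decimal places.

At the listener: L_A = 88.4 − 20·log₁₀(8.9) = 69.412 dB; L_B = 85.8 − 20·log₁₀(4.9) = 71.996 dB.
Combined: 10·log₁₀(10^(69.412/10)+10^(71.996/10)) = 73.90 dB SPL.

73.90 dB SPL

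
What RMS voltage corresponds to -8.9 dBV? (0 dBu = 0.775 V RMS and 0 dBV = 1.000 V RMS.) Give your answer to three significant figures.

V = 1.000 V × 10^(-8.9/20).
= 1.000 × 0.3589 = 0.359 V.

0.359 V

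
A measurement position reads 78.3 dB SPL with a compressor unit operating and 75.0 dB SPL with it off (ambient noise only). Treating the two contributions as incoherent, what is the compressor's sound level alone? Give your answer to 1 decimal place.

Background correction is a power subtraction:
L_src = 10·log₁₀(10^(78.3/10) − 10^(75.0/10)) = 10·log₁₀(35990000) = 75.6 dB SPL.

75.6 dB SPL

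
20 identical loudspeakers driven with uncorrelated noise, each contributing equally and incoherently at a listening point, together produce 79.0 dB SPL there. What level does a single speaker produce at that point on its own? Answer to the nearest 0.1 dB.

66.0 dB SPL

20 equal incoherent sources add 10·log₁₀(20) = 13.01 dB over one source.
L_one = 79.0 − 13.01 = 66.0 dB SPL.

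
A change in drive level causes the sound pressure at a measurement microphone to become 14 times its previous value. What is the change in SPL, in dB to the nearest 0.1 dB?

22.9 dB

SPL change from a pressure ratio uses the 20·log₁₀ form:
20·log₁₀(14) = 22.9 dB.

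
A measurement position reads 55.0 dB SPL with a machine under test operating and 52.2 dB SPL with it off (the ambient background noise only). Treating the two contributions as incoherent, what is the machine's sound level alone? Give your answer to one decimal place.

Subtract intensities: L_src = 10·log₁₀(10^(L_total/10) − 10^(L_bg/10)).
L_src = 10·log₁₀(10^(55.0/10) − 10^(52.2/10)) = 10·log₁₀(150300) = 51.8 dB SPL.

51.8 dB SPL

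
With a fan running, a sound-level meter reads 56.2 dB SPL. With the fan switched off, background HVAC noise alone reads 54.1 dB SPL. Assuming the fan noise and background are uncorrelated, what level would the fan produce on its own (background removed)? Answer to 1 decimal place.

52.0 dB SPL

Subtract intensities: L_src = 10·log₁₀(10^(L_total/10) − 10^(L_bg/10)).
L_src = 10·log₁₀(10^(56.2/10) − 10^(54.1/10)) = 10·log₁₀(159800) = 52.0 dB SPL.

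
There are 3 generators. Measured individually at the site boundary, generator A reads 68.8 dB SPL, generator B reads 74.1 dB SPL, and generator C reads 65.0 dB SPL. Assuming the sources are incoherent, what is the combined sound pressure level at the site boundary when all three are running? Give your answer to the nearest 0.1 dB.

75.6 dB SPL

Add the sources as powers (linear), then convert back to dB:
L_total = 10·log₁₀(10^(68.8/10) + 10^(74.1/10) + 10^(65.0/10)) = 10·log₁₀(36450000) = 75.6 dB SPL.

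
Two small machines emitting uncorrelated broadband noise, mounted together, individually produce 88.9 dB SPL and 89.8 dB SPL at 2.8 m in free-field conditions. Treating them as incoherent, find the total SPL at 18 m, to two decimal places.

Combined at 2.8 m: 10·log₁₀(10^(88.9/10)+10^(89.8/10)) = 92.384 dB SPL.
Then apply −20·log₁₀(18/2.8) = -16.162 dB → 76.22 dB SPL.

76.22 dB SPL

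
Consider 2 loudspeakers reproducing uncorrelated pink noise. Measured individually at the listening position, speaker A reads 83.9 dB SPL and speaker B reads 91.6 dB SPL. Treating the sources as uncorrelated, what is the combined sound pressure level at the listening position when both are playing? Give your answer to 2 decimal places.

92.28 dB SPL

Uncorrelated sources add in intensity (power), not in dB.
L_total = 10·log₁₀(10^(83.9/10) + 10^(91.6/10)) = 10·log₁₀(1691000000) = 92.28 dB SPL.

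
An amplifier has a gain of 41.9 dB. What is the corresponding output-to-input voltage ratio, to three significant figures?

Voltage ratio = 10^(dB/20).
10^(41.9/20) = 10^(2.095) = 124.

124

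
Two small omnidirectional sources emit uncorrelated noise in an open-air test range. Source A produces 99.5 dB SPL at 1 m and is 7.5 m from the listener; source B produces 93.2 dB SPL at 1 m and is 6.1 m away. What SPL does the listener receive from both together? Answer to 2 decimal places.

At the listener: L_A = 99.5 − 20·log₁₀(7.5) = 81.999 dB; L_B = 93.2 − 20·log₁₀(6.1) = 77.493 dB.
Combined: 10·log₁₀(10^(81.999/10)+10^(77.493/10)) = 83.32 dB SPL.

83.32 dB SPL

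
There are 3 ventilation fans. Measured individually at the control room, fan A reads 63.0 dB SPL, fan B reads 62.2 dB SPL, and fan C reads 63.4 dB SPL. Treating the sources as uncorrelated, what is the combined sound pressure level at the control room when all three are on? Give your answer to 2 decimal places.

67.67 dB SPL

Add the sources as powers (linear), then convert back to dB:
L_total = 10·log₁₀(10^(63.0/10) + 10^(62.2/10) + 10^(63.4/10)) = 10·log₁₀(5843000) = 67.67 dB SPL.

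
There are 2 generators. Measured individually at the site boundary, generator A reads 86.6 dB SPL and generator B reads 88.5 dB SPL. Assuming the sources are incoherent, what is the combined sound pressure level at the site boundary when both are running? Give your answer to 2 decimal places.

90.66 dB SPL

Add the sources as powers (linear), then convert back to dB:
L_total = 10·log₁₀(10^(86.6/10) + 10^(88.5/10)) = 10·log₁₀(1165000000) = 90.66 dB SPL.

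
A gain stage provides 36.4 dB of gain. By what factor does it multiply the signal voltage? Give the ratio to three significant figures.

66.1

Voltage ratio = 10^(dB/20).
10^(36.4/20) = 10^(1.820) = 66.1.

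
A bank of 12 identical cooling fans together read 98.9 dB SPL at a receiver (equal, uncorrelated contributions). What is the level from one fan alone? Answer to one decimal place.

12 equal incoherent sources add 10·log₁₀(12) = 10.79 dB over one source.
L_one = 98.9 − 10.79 = 88.1 dB SPL.

88.1 dB SPL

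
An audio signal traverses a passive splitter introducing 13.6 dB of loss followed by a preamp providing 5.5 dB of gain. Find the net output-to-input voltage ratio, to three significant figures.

Net gain = (−13.6) + 5.5 = -8.1 dB.
Voltage ratio = 10^(-8.1/20) = 0.394.

0.394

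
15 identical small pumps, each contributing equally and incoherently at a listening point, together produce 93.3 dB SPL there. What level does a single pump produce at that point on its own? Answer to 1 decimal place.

81.5 dB SPL

15 equal incoherent sources add 10·log₁₀(15) = 11.76 dB over one source.
L_one = 93.3 − 11.76 = 81.5 dB SPL.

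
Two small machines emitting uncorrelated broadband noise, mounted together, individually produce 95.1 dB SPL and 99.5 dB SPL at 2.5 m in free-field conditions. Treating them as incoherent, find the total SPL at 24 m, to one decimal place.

Combined at 2.5 m: 10·log₁₀(10^(95.1/10)+10^(99.5/10)) = 100.85 dB SPL.
Then apply −20·log₁₀(24/2.5) = -19.65 dB → 81.2 dB SPL.

81.2 dB SPL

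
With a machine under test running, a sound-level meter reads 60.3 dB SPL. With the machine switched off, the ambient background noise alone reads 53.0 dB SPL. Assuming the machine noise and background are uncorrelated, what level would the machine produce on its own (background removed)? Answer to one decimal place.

Remove the background by subtracting linear intensities:
L_src = 10·log₁₀(10^(60.3/10) − 10^(53.0/10)) = 10·log₁₀(872000) = 59.4 dB SPL.

59.4 dB SPL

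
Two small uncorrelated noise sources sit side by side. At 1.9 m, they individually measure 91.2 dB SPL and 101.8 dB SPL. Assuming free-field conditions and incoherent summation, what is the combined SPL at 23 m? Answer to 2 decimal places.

Combined at 1.9 m: 10·log₁₀(10^(91.2/10)+10^(101.8/10)) = 102.163 dB SPL.
Then apply −20·log₁₀(23/1.9) = -21.659 dB → 80.50 dB SPL.

80.50 dB SPL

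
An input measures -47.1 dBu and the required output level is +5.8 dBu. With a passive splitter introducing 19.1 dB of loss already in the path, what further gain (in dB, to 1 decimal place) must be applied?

72.0 dB

The required make-up gain is the shortfall in the dB sum.
G = +5.8 − (-47.1) + 19.1 = 72.0 dB.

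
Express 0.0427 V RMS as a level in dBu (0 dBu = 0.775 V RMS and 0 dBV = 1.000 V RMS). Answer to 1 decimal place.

-25.2 dBu

dBu = 20·log₁₀(V / 0.775 V).
20·log₁₀(0.0427/0.775) = -25.2 dBu.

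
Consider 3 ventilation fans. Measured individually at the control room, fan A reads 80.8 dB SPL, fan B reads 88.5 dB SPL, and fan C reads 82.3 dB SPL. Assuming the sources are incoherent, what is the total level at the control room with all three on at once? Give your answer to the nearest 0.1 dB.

Add the sources as powers (linear), then convert back to dB:
L_total = 10·log₁₀(10^(80.8/10) + 10^(88.5/10) + 10^(82.3/10)) = 10·log₁₀(998000000) = 90.0 dB SPL.

90.0 dB SPL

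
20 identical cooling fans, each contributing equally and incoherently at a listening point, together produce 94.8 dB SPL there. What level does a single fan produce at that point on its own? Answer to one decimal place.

20 equal incoherent sources add 10·log₁₀(20) = 13.01 dB over one source.
L_one = 94.8 − 13.01 = 81.8 dB SPL.

81.8 dB SPL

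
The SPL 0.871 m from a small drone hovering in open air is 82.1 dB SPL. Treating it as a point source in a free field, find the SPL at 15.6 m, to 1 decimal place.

57.0 dB SPL

Inverse-square spreading gives ΔL = −20·log₁₀(d₂/d₁).
ΔL = −20·log₁₀(15.6/0.871) = -25.06 dB, so L₂ = 82.1 + (-25.06) = 57.0 dB SPL.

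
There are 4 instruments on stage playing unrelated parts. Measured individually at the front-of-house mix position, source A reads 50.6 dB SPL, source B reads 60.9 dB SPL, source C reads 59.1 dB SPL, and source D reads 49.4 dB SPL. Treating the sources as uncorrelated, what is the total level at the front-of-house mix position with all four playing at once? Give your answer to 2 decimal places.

Add the sources as powers (linear), then convert back to dB:
L_total = 10·log₁₀(10^(50.6/10) + 10^(60.9/10) + 10^(59.1/10) + 10^(49.4/10)) = 10·log₁₀(2245000) = 63.51 dB SPL.

63.51 dB SPL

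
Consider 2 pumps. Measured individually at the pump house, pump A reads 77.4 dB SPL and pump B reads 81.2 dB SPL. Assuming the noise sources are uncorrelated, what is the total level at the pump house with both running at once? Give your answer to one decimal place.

82.7 dB SPL

Add the sources as powers (linear), then convert back to dB:
L_total = 10·log₁₀(10^(77.4/10) + 10^(81.2/10)) = 10·log₁₀(186800000) = 82.7 dB SPL.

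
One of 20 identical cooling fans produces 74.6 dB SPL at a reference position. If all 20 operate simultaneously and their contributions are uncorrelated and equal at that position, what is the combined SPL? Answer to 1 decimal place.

87.6 dB SPL

20 equal incoherent sources raise the level by 10·log₁₀(20) = 13.01 dB.
L_total = 74.6 + 13.01 = 87.6 dB SPL.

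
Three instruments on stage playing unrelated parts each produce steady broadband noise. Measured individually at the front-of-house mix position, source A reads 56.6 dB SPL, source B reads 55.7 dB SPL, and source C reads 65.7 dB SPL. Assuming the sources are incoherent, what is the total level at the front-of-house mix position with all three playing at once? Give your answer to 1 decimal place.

Incoherent sources sum as intensities:
L_total = 10·log₁₀(10^(56.6/10) + 10^(55.7/10) + 10^(65.7/10)) = 10·log₁₀(4544000) = 66.6 dB SPL.

66.6 dB SPL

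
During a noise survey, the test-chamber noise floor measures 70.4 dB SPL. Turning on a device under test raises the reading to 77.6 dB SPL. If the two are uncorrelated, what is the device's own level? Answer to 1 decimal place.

Remove the background by subtracting linear intensities:
L_src = 10·log₁₀(10^(77.6/10) − 10^(70.4/10)) = 10·log₁₀(46580000) = 76.7 dB SPL.

76.7 dB SPL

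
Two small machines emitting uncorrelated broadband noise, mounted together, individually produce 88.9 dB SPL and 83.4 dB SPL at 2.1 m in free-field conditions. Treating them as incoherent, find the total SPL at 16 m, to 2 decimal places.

Combined at 2.1 m: 10·log₁₀(10^(88.9/10)+10^(83.4/10)) = 89.978 dB SPL.
Then apply −20·log₁₀(16/2.1) = -17.638 dB → 72.34 dB SPL.

72.34 dB SPL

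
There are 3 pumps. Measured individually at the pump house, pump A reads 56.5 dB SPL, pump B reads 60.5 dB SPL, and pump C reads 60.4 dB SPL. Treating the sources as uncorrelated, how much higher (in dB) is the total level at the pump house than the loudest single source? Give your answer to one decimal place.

Incoherent sources sum as intensities:
L_total = 10·log₁₀(10^(56.5/10) + 10^(60.5/10) + 10^(60.4/10)) = 64.26 dB SPL.
Excess over the loudest (60.5 dB): 64.26 − 60.5 = 3.8 dB.

3.8 dB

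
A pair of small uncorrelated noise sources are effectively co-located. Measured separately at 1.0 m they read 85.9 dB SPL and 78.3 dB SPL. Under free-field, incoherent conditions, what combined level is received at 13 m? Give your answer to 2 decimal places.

Combined at 1.0 m: 10·log₁₀(10^(85.9/10)+10^(78.3/10)) = 86.596 dB SPL.
Then apply −20·log₁₀(13/1.0) = -22.279 dB → 64.32 dB SPL.

64.32 dB SPL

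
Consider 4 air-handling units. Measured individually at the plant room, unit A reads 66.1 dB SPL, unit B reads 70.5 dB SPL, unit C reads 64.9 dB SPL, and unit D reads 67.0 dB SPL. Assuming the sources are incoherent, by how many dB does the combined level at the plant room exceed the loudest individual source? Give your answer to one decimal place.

3.2 dB

Uncorrelated sources add in intensity (power), not in dB.
L_total = 10·log₁₀(10^(66.1/10) + 10^(70.5/10) + 10^(64.9/10) + 10^(67.0/10)) = 73.69 dB SPL.
Excess over the loudest (70.5 dB): 73.69 − 70.5 = 3.2 dB.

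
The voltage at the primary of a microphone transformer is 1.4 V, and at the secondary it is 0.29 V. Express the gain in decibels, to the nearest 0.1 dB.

-13.7 dB

Voltage ratio → dB uses the 20·log₁₀ form:
20·log₁₀(0.29/1.4) = 20·log₁₀(0.2071) = -13.7 dB.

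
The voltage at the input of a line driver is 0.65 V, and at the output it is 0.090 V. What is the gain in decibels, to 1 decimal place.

For a voltage ratio, dB = 20·log₁₀(V₂/V₁).
20·log₁₀(0.090/0.65) = 20·log₁₀(0.1385) = -17.2 dB.

-17.2 dB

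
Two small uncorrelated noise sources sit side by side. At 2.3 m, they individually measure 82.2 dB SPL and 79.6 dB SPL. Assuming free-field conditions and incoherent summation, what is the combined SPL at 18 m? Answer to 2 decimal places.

Combined at 2.3 m: 10·log₁₀(10^(82.2/10)+10^(79.6/10)) = 84.102 dB SPL.
Then apply −20·log₁₀(18/2.3) = -17.871 dB → 66.23 dB SPL.

66.23 dB SPL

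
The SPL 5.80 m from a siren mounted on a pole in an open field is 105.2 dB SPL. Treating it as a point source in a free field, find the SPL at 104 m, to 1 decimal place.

80.1 dB SPL

Inverse-square spreading gives ΔL = −20·log₁₀(d₂/d₁).
ΔL = −20·log₁₀(104/5.80) = -25.07 dB, so L₂ = 105.2 + (-25.07) = 80.1 dB SPL.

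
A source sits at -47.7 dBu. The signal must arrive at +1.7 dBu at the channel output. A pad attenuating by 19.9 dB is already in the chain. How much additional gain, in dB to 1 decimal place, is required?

69.3 dB

The required make-up gain is the shortfall in the dB sum.
G = +1.7 − (-47.7) + 19.9 = 69.3 dB.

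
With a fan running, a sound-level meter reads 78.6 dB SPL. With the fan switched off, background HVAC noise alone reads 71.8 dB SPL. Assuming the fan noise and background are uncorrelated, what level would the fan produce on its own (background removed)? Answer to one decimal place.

77.6 dB SPL

Background correction is a power subtraction:
L_src = 10·log₁₀(10^(78.6/10) − 10^(71.8/10)) = 10·log₁₀(57310000) = 77.6 dB SPL.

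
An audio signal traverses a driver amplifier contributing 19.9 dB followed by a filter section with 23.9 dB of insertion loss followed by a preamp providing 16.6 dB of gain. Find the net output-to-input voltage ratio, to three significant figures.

Net gain = 19.9 + (−23.9) + 16.6 = 12.6 dB.
Voltage ratio = 10^(12.6/20) = 4.27.

4.27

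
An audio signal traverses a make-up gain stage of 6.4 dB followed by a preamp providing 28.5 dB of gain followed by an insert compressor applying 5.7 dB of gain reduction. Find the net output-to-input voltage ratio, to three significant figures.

Net gain = 6.4 + 28.5 + (−5.7) = 29.2 dB.
Voltage ratio = 10^(29.2/20) = 28.8.

28.8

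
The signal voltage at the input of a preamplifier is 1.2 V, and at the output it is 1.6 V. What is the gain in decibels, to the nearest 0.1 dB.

Voltage is an amplitude quantity, so gain = 20·log₁₀(V_out/V_in).
20·log₁₀(1.6/1.2) = 20·log₁₀(1.333) = 2.5 dB.

2.5 dB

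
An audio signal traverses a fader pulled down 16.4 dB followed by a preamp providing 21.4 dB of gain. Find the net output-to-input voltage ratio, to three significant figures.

Net gain = (−16.4) + 21.4 = 5.0 dB.
Voltage ratio = 10^(5.0/20) = 1.78.

1.78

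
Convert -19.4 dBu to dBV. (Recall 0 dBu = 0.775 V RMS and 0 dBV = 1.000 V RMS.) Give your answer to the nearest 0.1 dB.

-21.6 dBV

The offset between the scales is 20·log₁₀(0.775/1.000) = −2.214 dB.
So dBV = -19.4 − 2.214 = -21.6 dBV.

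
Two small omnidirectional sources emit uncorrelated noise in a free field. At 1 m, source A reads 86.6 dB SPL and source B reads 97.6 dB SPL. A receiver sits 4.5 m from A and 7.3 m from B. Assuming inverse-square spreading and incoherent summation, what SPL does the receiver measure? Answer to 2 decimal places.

At the listener: L_A = 86.6 − 20·log₁₀(4.5) = 73.536 dB; L_B = 97.6 − 20·log₁₀(7.3) = 80.334 dB.
Combined: 10·log₁₀(10^(73.536/10)+10^(80.334/10)) = 81.16 dB SPL.

81.16 dB SPL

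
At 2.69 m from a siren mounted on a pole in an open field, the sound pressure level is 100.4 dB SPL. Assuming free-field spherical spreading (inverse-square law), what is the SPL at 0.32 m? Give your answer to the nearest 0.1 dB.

118.9 dB SPL

Free-field point source: level drops by 20·log₁₀ of the distance ratio.
ΔL = −20·log₁₀(0.32/2.69) = 18.49 dB, so L₂ = 100.4 + (18.49) = 118.9 dB SPL.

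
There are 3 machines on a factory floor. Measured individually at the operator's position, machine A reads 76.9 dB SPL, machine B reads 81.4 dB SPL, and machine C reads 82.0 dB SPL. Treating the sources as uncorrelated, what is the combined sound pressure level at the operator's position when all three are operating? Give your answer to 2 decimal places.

Incoherent sources sum as intensities:
L_total = 10·log₁₀(10^(76.9/10) + 10^(81.4/10) + 10^(82.0/10)) = 10·log₁₀(345500000) = 85.38 dB SPL.

85.38 dB SPL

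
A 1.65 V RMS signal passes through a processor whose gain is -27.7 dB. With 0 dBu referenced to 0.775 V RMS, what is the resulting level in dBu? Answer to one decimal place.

Input level: 20·log₁₀(1.65/0.775) = 6.56 dBu.
Output: 6.56 − 27.7 = -21.1 dBu.

-21.1 dBu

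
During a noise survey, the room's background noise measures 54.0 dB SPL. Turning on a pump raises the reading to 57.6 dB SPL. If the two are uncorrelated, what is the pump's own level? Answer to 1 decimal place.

Remove the background by subtracting linear intensities:
L_src = 10·log₁₀(10^(57.6/10) − 10^(54.0/10)) = 10·log₁₀(324300) = 55.1 dB SPL.

55.1 dB SPL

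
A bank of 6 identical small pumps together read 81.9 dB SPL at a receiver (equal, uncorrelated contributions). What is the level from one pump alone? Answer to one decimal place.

74.1 dB SPL

6 equal incoherent sources add 10·log₁₀(6) = 7.78 dB over one source.
L_one = 81.9 − 7.78 = 74.1 dB SPL.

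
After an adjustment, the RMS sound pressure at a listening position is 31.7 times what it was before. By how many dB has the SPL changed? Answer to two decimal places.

Sound pressure is an amplitude quantity: ΔL = 20·log₁₀(p₂/p₁).
20·log₁₀(31.7) = 30.02 dB.

30.02 dB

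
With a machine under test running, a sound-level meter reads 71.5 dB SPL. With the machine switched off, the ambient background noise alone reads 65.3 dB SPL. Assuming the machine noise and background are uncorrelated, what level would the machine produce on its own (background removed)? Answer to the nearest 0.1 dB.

Subtract intensities: L_src = 10·log₁₀(10^(L_total/10) − 10^(L_bg/10)).
L_src = 10·log₁₀(10^(71.5/10) − 10^(65.3/10)) = 10·log₁₀(10740000) = 70.3 dB SPL.

70.3 dB SPL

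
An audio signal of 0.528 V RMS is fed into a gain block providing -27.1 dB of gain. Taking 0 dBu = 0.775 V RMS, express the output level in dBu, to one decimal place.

Input level: 20·log₁₀(0.528/0.775) = -3.33 dBu.
Output: -3.33 − 27.1 = -30.4 dBu.

-30.4 dBu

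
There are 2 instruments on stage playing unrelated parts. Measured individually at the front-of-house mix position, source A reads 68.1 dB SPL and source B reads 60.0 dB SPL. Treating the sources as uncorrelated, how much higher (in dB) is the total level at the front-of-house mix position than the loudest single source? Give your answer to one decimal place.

Add the sources as powers (linear), then convert back to dB:
L_total = 10·log₁₀(10^(68.1/10) + 10^(60.0/10)) = 68.73 dB SPL.
Excess over the loudest (68.1 dB): 68.73 − 68.1 = 0.6 dB.

0.6 dB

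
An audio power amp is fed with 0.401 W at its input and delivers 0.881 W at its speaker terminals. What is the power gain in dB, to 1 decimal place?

Power ratio → dB uses the 10·log₁₀ form:
10·log₁₀(0.881/0.401) = 10·log₁₀(2.197) = 3.4 dB.

3.4 dB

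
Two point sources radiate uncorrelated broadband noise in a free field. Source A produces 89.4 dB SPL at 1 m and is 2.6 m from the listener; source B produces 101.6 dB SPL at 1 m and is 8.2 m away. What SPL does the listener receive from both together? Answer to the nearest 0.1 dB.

85.4 dB SPL

At the listener: L_A = 89.4 − 20·log₁₀(2.6) = 81.10 dB; L_B = 101.6 − 20·log₁₀(8.2) = 83.32 dB.
Combined: 10·log₁₀(10^(81.10/10)+10^(83.32/10)) = 85.4 dB SPL.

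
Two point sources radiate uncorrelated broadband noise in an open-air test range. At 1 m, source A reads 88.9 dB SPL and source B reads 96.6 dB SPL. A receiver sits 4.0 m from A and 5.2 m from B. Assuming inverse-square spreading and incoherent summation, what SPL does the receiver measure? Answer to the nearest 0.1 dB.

83.4 dB SPL

At the listener: L_A = 88.9 − 20·log₁₀(4.0) = 76.86 dB; L_B = 96.6 − 20·log₁₀(5.2) = 82.28 dB.
Combined: 10·log₁₀(10^(76.86/10)+10^(82.28/10)) = 83.4 dB SPL.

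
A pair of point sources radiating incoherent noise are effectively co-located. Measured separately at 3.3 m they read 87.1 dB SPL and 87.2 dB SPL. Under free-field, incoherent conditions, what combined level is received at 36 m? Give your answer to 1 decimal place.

Combined at 3.3 m: 10·log₁₀(10^(87.1/10)+10^(87.2/10)) = 90.16 dB SPL.
Then apply −20·log₁₀(36/3.3) = -20.76 dB → 69.4 dB SPL.

69.4 dB SPL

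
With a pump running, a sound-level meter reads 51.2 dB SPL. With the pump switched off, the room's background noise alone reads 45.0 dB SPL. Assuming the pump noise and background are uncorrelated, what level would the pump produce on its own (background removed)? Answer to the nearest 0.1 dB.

50.0 dB SPL

Subtract intensities: L_src = 10·log₁₀(10^(L_total/10) − 10^(L_bg/10)).
L_src = 10·log₁₀(10^(51.2/10) − 10^(45.0/10)) = 10·log₁₀(100200) = 50.0 dB SPL.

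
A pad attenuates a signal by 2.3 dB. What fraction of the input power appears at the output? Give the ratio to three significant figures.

Power ratio = 10^(dB/10).
10^(-2.3/10) = 10^(-0.2300) = 0.589.

0.589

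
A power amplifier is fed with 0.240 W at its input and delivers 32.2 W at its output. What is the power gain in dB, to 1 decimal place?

Power is a power quantity, so gain = 10·log₁₀(P_out/P_in).
10·log₁₀(32.2/0.240) = 10·log₁₀(134.2) = 21.3 dB.

21.3 dB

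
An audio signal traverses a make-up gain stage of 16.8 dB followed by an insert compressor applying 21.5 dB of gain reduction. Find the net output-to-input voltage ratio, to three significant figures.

Net gain = 16.8 + (−21.5) = -4.7 dB.
Voltage ratio = 10^(-4.7/20) = 0.582.

0.582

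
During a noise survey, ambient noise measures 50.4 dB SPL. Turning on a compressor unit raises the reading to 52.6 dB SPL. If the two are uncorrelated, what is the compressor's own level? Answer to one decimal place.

Background correction is a power subtraction:
L_src = 10·log₁₀(10^(52.6/10) − 10^(50.4/10)) = 10·log₁₀(72320) = 48.6 dB SPL.

48.6 dB SPL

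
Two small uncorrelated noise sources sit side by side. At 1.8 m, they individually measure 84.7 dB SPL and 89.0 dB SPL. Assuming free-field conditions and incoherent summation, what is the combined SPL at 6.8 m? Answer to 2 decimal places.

Combined at 1.8 m: 10·log₁₀(10^(84.7/10)+10^(89.0/10)) = 90.372 dB SPL.
Then apply −20·log₁₀(6.8/1.8) = -11.545 dB → 78.83 dB SPL.

78.83 dB SPL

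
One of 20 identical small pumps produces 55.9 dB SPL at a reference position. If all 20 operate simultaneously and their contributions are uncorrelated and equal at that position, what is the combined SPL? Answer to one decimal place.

20 equal incoherent sources raise the level by 10·log₁₀(20) = 13.01 dB.
L_total = 55.9 + 13.01 = 68.9 dB SPL.

68.9 dB SPL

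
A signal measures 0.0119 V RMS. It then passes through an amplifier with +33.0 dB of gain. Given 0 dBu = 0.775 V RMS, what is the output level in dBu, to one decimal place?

-3.3 dBu

Input level: 20·log₁₀(0.0119/0.775) = -36.28 dBu.
Output: -36.28 + 33.0 = -3.3 dBu.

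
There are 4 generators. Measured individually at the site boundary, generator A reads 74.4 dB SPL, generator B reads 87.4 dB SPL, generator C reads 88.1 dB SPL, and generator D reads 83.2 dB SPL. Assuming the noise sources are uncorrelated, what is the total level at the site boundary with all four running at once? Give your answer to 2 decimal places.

91.56 dB SPL

Incoherent sources sum as intensities:
L_total = 10·log₁₀(10^(74.4/10) + 10^(87.4/10) + 10^(88.1/10) + 10^(83.2/10)) = 10·log₁₀(1432000000) = 91.56 dB SPL.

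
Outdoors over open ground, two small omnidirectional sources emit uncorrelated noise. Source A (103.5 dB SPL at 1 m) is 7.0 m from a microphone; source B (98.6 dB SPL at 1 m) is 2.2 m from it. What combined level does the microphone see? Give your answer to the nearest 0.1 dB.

92.9 dB SPL

At the listener: L_A = 103.5 − 20·log₁₀(7.0) = 86.60 dB; L_B = 98.6 − 20·log₁₀(2.2) = 91.75 dB.
Combined: 10·log₁₀(10^(86.60/10)+10^(91.75/10)) = 92.9 dB SPL.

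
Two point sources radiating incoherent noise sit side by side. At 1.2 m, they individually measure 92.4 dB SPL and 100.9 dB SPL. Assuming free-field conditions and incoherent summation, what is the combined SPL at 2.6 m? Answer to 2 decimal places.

94.76 dB SPL

Combined at 1.2 m: 10·log₁₀(10^(92.4/10)+10^(100.9/10)) = 101.474 dB SPL.
Then apply −20·log₁₀(2.6/1.2) = -6.716 dB → 94.76 dB SPL.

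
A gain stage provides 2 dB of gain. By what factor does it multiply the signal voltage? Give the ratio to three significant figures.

Voltage ratio = 10^(dB/20).
10^(2/20) = 10^(0.1000) = 1.26.

1.26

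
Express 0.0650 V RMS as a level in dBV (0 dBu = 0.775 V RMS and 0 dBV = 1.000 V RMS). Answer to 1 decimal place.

dBV = 20·log₁₀(V / 1.000 V).
20·log₁₀(0.0650/1.000) = -23.7 dBV.

-23.7 dBV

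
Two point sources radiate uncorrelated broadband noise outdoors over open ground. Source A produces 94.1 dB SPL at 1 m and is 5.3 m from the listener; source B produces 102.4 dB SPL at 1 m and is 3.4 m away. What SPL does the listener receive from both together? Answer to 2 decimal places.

92.03 dB SPL

At the listener: L_A = 94.1 − 20·log₁₀(5.3) = 79.614 dB; L_B = 102.4 − 20·log₁₀(3.4) = 91.770 dB.
Combined: 10·log₁₀(10^(79.614/10)+10^(91.770/10)) = 92.03 dB SPL.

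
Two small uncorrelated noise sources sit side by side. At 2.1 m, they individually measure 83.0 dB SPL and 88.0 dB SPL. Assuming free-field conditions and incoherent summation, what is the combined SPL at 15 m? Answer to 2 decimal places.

72.12 dB SPL

Combined at 2.1 m: 10·log₁₀(10^(83.0/10)+10^(88.0/10)) = 89.193 dB SPL.
Then apply −20·log₁₀(15/2.1) = -17.077 dB → 72.12 dB SPL.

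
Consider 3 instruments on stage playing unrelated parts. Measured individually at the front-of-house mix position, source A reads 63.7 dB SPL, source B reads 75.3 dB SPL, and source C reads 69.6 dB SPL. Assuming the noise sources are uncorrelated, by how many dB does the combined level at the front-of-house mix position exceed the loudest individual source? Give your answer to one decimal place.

1.3 dB

Add the sources as powers (linear), then convert back to dB:
L_total = 10·log₁₀(10^(63.7/10) + 10^(75.3/10) + 10^(69.6/10)) = 76.57 dB SPL.
Excess over the loudest (75.3 dB): 76.57 − 75.3 = 1.3 dB.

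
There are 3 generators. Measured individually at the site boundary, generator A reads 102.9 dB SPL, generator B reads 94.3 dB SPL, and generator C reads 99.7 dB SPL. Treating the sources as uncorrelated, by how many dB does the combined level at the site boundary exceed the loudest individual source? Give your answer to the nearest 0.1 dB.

2.1 dB

Uncorrelated sources add in intensity (power), not in dB.
L_total = 10·log₁₀(10^(102.9/10) + 10^(94.3/10) + 10^(99.7/10)) = 104.99 dB SPL.
Excess over the loudest (102.9 dB): 104.99 − 102.9 = 2.1 dB.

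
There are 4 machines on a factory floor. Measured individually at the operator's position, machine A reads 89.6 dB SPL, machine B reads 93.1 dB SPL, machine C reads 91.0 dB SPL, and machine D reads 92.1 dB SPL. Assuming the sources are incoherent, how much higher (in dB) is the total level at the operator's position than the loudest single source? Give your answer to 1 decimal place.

Add the sources as powers (linear), then convert back to dB:
L_total = 10·log₁₀(10^(89.6/10) + 10^(93.1/10) + 10^(91.0/10) + 10^(92.1/10)) = 97.66 dB SPL.
Excess over the loudest (93.1 dB): 97.66 − 93.1 = 4.6 dB.

4.6 dB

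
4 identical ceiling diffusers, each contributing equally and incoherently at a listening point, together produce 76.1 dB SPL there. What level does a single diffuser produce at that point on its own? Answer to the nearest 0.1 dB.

4 equal incoherent sources add 10·log₁₀(4) = 6.02 dB over one source.
L_one = 76.1 − 6.02 = 70.1 dB SPL.

70.1 dB SPL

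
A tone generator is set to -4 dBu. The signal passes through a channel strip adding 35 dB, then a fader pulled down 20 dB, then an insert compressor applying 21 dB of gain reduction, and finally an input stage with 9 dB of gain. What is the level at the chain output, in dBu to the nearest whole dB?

-1 dBu

In dB, series stages simply add:
-4 + 35 − 20 − 21 + 9 = -1 dBu.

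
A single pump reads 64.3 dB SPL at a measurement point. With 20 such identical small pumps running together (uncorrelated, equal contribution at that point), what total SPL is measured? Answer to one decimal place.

77.3 dB SPL

20 equal incoherent sources raise the level by 10·log₁₀(20) = 13.01 dB.
L_total = 64.3 + 13.01 = 77.3 dB SPL.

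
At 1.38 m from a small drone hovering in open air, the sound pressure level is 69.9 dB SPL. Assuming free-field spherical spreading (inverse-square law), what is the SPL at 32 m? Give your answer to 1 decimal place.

42.6 dB SPL

Inverse-square spreading gives ΔL = −20·log₁₀(d₂/d₁).
ΔL = −20·log₁₀(32/1.38) = -27.31 dB, so L₂ = 69.9 + (-27.31) = 42.6 dB SPL.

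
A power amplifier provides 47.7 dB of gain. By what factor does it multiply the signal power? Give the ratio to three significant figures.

Power ratio = 10^(dB/10).
10^(47.7/10) = 10^(4.770) = 58900.

58900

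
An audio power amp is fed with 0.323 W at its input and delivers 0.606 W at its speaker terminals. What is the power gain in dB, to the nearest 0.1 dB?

Power ratio → dB uses the 10·log₁₀ form:
10·log₁₀(0.606/0.323) = 10·log₁₀(1.876) = 2.7 dB.

2.7 dB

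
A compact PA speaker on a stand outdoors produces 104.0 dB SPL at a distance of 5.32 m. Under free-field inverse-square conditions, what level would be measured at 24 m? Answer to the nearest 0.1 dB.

Inverse-square spreading gives ΔL = −20·log₁₀(d₂/d₁).
ΔL = −20·log₁₀(24/5.32) = -13.09 dB, so L₂ = 104.0 + (-13.09) = 90.9 dB SPL.

90.9 dB SPL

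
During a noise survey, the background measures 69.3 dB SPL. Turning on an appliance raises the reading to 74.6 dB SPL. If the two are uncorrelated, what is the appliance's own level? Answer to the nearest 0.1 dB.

Remove the background by subtracting linear intensities:
L_src = 10·log₁₀(10^(74.6/10) − 10^(69.3/10)) = 10·log₁₀(20330000) = 73.1 dB SPL.

73.1 dB SPL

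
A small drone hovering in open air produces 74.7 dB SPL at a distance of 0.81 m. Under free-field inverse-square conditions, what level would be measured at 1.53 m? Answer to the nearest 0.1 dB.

Free-field point source: level drops by 20·log₁₀ of the distance ratio.
ΔL = −20·log₁₀(1.53/0.81) = -5.52 dB, so L₂ = 74.7 + (-5.52) = 69.2 dB SPL.

69.2 dB SPL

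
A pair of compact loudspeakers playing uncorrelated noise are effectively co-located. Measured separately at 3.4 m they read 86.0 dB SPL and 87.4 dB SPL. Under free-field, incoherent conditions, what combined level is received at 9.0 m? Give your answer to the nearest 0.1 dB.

Combined at 3.4 m: 10·log₁₀(10^(86.0/10)+10^(87.4/10)) = 89.77 dB SPL.
Then apply −20·log₁₀(9.0/3.4) = -8.46 dB → 81.3 dB SPL.

81.3 dB SPL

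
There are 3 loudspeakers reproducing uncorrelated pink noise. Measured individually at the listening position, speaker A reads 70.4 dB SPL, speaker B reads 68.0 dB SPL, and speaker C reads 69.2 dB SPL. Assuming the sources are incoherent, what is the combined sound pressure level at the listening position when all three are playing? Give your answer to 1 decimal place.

Incoherent sources sum as intensities:
L_total = 10·log₁₀(10^(70.4/10) + 10^(68.0/10) + 10^(69.2/10)) = 10·log₁₀(25590000) = 74.1 dB SPL.

74.1 dB SPL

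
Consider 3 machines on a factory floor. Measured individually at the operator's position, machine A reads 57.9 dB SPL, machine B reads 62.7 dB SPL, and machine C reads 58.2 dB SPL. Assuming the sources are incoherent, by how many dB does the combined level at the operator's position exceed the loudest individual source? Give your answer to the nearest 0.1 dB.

Add the sources as powers (linear), then convert back to dB:
L_total = 10·log₁₀(10^(57.9/10) + 10^(62.7/10) + 10^(58.2/10)) = 64.97 dB SPL.
Excess over the loudest (62.7 dB): 64.97 − 62.7 = 2.3 dB.

2.3 dB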